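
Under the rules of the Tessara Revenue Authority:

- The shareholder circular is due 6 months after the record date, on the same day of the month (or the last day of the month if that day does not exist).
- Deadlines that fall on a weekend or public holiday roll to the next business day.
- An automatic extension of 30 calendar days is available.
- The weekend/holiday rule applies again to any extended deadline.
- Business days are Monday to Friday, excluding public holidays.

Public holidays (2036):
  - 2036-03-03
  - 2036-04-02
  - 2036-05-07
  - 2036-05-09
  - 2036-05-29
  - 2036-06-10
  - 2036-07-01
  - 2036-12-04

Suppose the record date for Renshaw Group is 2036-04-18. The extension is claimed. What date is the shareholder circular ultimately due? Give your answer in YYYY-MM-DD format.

2036-11-19

6 months after 2036-04-18, on the same day of the month, is 2036-10-18.
2036-10-18 is a Saturday, so it moves to the next business day, 2036-10-20 (Monday).
Applying the 30-calendar-day extension: 2036-10-20 + 30 days = 2036-11-19.
2036-11-19 falls on a Wednesday, which is a business day, so no adjustment is needed.
So the filing is due 2036-11-19.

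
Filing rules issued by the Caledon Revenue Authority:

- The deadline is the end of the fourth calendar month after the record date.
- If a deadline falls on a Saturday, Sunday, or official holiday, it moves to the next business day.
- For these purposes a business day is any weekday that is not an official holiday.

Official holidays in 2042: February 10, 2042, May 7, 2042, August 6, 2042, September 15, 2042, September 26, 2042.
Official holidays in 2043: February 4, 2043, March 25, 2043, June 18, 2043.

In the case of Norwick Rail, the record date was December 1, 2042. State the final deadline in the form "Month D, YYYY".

4 months after December 1, 2042 falls in April 2043; the last day of that month is April 30, 2043.
April 30, 2043 is a Thursday and not a listed holiday, so it stands.
Deadline: April 30, 2043.

April 30, 2043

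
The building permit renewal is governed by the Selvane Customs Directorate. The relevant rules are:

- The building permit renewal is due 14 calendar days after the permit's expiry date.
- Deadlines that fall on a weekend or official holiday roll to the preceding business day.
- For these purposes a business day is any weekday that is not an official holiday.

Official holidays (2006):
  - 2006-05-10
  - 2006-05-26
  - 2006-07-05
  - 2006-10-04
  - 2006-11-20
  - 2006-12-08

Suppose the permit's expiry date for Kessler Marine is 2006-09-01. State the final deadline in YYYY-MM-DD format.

2006-09-15

Adding 14 calendar days to 2006-09-01 gives 2006-09-15.
2006-09-15 falls on a Friday, which is a business day, so no adjustment is needed.
So the filing is due 2006-09-15.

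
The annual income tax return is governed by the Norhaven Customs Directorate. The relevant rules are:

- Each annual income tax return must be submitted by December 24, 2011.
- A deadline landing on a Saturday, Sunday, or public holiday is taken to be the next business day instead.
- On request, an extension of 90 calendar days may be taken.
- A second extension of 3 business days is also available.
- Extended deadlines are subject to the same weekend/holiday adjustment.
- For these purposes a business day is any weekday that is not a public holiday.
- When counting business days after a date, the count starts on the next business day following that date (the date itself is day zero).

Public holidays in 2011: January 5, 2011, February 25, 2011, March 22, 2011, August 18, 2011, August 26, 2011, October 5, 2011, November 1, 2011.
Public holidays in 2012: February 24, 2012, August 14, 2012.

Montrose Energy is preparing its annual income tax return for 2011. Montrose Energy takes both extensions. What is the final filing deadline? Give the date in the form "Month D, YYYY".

March 29, 2012

The statutory due date is December 24, 2011.
Because December 24, 2011 is a Saturday, the deadline becomes December 26, 2011 (Monday).
Applying the 90-calendar-day extension: December 26, 2011 + 90 days = March 25, 2012.
March 25, 2012 is a Sunday, so it moves to the next business day, March 26, 2012 (Monday).
Counting 3 further business days from March 26, 2012 reaches March 29, 2012.
Since March 29, 2012 is a Thursday and not a holiday, the date is unchanged.
The final due date is March 29, 2012.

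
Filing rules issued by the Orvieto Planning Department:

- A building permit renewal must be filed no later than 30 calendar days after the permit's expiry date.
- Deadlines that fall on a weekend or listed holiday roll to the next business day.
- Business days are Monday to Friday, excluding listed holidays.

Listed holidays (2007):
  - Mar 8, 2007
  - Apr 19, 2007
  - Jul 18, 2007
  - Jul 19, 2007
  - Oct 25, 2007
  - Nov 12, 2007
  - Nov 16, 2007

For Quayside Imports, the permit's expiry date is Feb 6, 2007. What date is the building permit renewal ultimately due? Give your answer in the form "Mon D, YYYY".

30 calendar days after Feb 6, 2007 is Mar 8, 2007.
Mar 8, 2007 is a listed holiday, so it moves to the next business day, Mar 9, 2007 (Friday).
So the filing is due Mar 9, 2007.

Mar 9, 2007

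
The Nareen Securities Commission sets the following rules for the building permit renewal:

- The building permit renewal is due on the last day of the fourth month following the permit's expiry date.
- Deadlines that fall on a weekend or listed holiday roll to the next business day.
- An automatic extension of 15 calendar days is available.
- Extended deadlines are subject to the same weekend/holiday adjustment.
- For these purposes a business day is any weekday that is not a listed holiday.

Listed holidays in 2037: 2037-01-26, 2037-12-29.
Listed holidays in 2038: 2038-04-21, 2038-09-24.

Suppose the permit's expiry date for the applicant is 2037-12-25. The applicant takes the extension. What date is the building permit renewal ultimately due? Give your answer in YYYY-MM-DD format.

4 months after 2037-12-25 is April 2038; that month ends on 2038-04-30.
2038-04-30 (Friday) is already a business day.
The 15-calendar-day extension moves the deadline from 2038-04-30 to 2038-05-15.
2038-05-15 falls on a Saturday. Rolling to the next business day gives 2038-05-17, a Monday.
Deadline: 2038-05-17.

2038-05-17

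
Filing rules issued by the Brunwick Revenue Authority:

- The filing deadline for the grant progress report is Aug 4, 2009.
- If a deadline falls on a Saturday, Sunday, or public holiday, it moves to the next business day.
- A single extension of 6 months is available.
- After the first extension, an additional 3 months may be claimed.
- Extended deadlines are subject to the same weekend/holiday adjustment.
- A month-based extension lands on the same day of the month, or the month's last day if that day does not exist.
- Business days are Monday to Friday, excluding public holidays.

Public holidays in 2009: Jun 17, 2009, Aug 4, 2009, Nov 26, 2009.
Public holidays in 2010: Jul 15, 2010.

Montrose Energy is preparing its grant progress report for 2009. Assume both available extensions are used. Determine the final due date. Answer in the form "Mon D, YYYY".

The stated deadline is Aug 4, 2009.
Aug 4, 2009 is a listed holiday, so it moves to the next business day, Aug 5, 2009 (Wednesday).
Add 6 months to Aug 5, 2009: Feb 5, 2010.
Feb 5, 2010 falls on a Friday, which is a business day, so no adjustment is needed.
The 3 months extension carries Feb 5, 2010 to May 5, 2010.
May 5, 2010 is a Wednesday and not a listed holiday, so it stands.
The final due date is May 5, 2010.

May 5, 2010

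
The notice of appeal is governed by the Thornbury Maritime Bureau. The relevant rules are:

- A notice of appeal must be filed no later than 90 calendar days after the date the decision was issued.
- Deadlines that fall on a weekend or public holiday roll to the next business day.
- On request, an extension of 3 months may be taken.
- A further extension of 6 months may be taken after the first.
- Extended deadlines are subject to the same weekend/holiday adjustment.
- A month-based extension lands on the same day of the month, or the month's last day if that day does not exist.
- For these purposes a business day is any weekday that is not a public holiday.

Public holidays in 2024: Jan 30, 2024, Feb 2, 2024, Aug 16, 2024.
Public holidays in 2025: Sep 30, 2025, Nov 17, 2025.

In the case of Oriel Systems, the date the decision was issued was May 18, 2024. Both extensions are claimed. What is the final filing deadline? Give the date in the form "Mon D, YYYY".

May 19, 2025

From May 18, 2024, 90 calendar days later is Aug 16, 2024.
Aug 16, 2024 is a listed holiday, so it moves to the next business day, Aug 19, 2024 (Monday).
The 3 months extension carries Aug 19, 2024 to Nov 19, 2024.
Nov 19, 2024 falls on a Tuesday, which is a business day, so no adjustment is needed.
Add 6 months to Nov 19, 2024: May 19, 2025.
Since May 19, 2025 is a Monday and not a holiday, the date is unchanged.
So the filing is due May 19, 2025.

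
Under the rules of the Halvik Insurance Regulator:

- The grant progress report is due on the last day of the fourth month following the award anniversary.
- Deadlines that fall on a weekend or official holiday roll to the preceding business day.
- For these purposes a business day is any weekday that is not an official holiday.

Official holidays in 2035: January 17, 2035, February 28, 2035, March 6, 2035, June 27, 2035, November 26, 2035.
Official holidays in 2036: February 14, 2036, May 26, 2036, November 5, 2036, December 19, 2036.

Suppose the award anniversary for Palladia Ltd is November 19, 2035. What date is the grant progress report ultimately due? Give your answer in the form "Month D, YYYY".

The fourth month after November 19, 2035 is March 2036, whose last day is March 31, 2036.
March 31, 2036 (Monday) is already a business day.
Final deadline: March 31, 2036.

March 31, 2036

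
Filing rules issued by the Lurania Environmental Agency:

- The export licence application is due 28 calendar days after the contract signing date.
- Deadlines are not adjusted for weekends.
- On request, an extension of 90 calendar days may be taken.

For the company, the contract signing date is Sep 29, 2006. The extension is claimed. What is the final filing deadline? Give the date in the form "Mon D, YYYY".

28 calendar days after Sep 29, 2006 is Oct 27, 2006.
No adjustment is made for weekends or holidays, so Oct 27, 2006 stands.
Applying the 90-calendar-day extension: Oct 27, 2006 + 90 days = Jan 25, 2007.
Jan 25, 2007 is a Thursday; no weekend or holiday adjustment applies.
Deadline: Jan 25, 2007.

Jan 25, 2007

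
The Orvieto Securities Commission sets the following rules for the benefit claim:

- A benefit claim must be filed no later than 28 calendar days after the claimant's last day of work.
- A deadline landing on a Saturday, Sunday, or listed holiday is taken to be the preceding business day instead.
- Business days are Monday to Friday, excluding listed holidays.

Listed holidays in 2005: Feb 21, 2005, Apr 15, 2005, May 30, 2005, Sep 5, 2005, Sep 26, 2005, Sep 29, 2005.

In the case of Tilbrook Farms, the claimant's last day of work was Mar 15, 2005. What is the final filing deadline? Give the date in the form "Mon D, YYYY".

Apr 12, 2005

Adding 28 calendar days to Mar 15, 2005 gives Apr 12, 2005.
Since Apr 12, 2005 is a Tuesday and not a holiday, the date is unchanged.
Deadline: Apr 12, 2005.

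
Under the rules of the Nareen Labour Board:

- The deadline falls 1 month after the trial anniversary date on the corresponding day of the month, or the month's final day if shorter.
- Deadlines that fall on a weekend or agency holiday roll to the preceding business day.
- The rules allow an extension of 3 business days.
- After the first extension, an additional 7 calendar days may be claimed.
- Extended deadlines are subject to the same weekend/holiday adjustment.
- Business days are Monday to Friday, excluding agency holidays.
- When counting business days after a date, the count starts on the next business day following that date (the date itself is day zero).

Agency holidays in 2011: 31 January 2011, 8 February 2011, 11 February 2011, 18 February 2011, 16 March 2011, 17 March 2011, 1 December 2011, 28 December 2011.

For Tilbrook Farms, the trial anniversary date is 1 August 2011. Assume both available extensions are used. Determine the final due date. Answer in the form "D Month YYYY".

1 month from 1 August 2011 is 1 September 2011.
Since 1 September 2011 is a Thursday and not a holiday, the date is unchanged.
Applying the 3-business-day extension: 3 business days after 1 September 2011 is 6 September 2011.
6 September 2011 falls on a Tuesday, which is a business day, so no adjustment is needed.
The 7-calendar-day extension moves the deadline from 6 September 2011 to 13 September 2011.
13 September 2011 falls on a Tuesday, which is a business day, so no adjustment is needed.
Deadline: 13 September 2011.

13 September 2011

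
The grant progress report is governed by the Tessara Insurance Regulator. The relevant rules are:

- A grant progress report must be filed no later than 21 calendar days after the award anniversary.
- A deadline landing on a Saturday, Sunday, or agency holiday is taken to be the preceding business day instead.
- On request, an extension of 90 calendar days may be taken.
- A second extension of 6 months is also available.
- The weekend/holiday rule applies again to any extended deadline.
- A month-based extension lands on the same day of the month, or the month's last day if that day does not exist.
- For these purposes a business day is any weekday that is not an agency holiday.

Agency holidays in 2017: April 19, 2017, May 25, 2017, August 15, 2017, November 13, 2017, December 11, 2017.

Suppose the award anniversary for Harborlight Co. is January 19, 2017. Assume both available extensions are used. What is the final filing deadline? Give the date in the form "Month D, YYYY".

Adding 21 calendar days to January 19, 2017 gives February 9, 2017.
February 9, 2017 falls on a Thursday, which is a business day, so no adjustment is needed.
Add the 90 calendar-day extension to February 9, 2017: May 10, 2017.
Since May 10, 2017 is a Wednesday and not a holiday, the date is unchanged.
Add 6 months to May 10, 2017: November 10, 2017.
Since November 10, 2017 is a Friday and not a holiday, the date is unchanged.
Deadline: November 10, 2017.

November 10, 2017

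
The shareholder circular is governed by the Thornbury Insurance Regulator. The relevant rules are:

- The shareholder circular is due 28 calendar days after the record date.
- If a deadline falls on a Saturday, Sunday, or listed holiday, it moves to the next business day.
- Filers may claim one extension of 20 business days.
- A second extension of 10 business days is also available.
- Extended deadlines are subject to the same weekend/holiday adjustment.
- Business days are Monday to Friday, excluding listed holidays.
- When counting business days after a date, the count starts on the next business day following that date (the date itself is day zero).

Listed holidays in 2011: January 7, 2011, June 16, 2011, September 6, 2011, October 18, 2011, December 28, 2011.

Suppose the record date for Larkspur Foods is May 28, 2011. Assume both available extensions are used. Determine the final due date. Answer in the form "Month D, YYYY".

From May 28, 2011, 28 calendar days later is June 25, 2011.
Because June 25, 2011 is a Saturday, the deadline becomes June 27, 2011 (Monday).
Counting 20 further business days from June 27, 2011 reaches July 25, 2011.
July 25, 2011 is a Monday and not a listed holiday, so it stands.
Counting 10 further business days from July 25, 2011 reaches August 8, 2011.
August 8, 2011 is a Monday and not a listed holiday, so it stands.
So the filing is due August 8, 2011.

August 8, 2011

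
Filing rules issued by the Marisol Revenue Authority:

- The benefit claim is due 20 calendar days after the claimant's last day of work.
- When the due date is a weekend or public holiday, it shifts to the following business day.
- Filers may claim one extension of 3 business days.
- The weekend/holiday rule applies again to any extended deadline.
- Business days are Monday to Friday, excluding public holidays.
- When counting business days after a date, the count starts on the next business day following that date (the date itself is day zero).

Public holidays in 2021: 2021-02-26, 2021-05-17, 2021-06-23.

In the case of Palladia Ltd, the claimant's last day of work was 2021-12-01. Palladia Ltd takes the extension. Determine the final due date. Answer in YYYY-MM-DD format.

From 2021-12-01, 20 calendar days later is 2021-12-21.
2021-12-21 is a Tuesday and not a listed holiday, so it stands.
Applying the 3-business-day extension: 3 business days after 2021-12-21 is 2021-12-24.
2021-12-24 falls on a Friday, which is a business day, so no adjustment is needed.
Final deadline: 2021-12-24.

2021-12-24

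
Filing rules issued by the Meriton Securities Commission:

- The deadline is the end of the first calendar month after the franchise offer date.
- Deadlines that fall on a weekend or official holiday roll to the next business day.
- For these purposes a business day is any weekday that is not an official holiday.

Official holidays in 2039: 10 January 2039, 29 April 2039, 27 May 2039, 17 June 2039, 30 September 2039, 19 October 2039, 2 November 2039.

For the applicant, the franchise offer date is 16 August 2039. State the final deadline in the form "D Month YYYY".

1 month after 16 August 2039 falls in September 2039; the last day of that month is 30 September 2039.
30 September 2039 falls on a listed holiday. Rolling to the next business day gives 3 October 2039, a Monday.
Deadline: 3 October 2039.

3 October 2039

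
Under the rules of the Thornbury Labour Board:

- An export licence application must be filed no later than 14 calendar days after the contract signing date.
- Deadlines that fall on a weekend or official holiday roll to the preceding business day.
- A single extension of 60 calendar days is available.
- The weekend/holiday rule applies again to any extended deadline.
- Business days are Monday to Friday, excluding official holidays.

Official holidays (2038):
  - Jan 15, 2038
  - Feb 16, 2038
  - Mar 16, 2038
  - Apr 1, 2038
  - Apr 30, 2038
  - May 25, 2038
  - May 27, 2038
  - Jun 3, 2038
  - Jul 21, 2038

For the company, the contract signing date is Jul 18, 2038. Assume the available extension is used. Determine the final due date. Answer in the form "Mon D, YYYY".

Trigger date Jul 18, 2038 + 14 calendar days = Aug 1, 2038.
Because Aug 1, 2038 is a Sunday, the deadline becomes Jul 30, 2038 (Friday).
Add the 60 calendar-day extension to Jul 30, 2038: Sep 28, 2038.
Sep 28, 2038 falls on a Tuesday, which is a business day, so no adjustment is needed.
Final deadline: Sep 28, 2038.

Sep 28, 2038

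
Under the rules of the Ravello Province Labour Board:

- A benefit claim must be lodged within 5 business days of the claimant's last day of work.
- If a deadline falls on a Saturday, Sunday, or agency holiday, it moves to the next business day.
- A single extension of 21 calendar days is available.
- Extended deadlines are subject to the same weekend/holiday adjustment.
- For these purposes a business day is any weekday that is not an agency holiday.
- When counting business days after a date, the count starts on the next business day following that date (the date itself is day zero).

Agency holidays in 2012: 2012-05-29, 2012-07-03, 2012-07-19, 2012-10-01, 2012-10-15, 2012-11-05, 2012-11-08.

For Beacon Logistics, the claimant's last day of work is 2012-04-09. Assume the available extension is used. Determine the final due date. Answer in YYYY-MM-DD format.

Counting 5 business days after 2012-04-09 (skipping weekends and listed holidays) reaches 2012-04-16.
2012-04-16 falls on a Monday, which is a business day, so no adjustment is needed.
The 21-calendar-day extension moves the deadline from 2012-04-16 to 2012-05-07.
Since 2012-05-07 is a Monday and not a holiday, the date is unchanged.
So the filing is due 2012-05-07.

2012-05-07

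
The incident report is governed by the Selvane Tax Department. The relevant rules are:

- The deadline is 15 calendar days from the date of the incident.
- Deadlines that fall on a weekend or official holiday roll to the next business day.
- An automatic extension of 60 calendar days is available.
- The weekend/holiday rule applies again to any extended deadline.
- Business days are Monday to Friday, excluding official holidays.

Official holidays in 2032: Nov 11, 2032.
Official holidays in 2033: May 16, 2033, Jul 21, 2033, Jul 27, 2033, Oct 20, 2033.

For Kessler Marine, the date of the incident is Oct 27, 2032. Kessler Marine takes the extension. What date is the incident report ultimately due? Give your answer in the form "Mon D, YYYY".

Jan 11, 2033

From Oct 27, 2032, 15 calendar days later is Nov 11, 2032.
Nov 11, 2032 is a listed holiday, so it moves to the next business day, Nov 12, 2032 (Friday).
Applying the 60-calendar-day extension: Nov 12, 2032 + 60 days = Jan 11, 2033.
Jan 11, 2033 (Tuesday) is already a business day.
Deadline: Jan 11, 2033.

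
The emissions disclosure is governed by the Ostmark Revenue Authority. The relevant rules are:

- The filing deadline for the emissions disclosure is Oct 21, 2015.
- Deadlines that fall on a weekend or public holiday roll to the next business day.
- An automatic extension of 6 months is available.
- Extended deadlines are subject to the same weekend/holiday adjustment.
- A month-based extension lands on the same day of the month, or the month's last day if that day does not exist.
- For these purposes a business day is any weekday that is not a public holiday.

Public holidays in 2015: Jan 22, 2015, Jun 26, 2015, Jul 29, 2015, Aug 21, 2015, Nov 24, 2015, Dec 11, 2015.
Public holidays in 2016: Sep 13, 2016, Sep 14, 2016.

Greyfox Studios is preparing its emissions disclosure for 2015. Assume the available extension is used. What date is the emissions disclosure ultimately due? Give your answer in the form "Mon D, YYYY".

The statutory due date is Oct 21, 2015.
Oct 21, 2015 is a Wednesday and not a listed holiday, so it stands.
Applying the 6 months extension: 6 months after Oct 21, 2015 is Apr 21, 2016.
Apr 21, 2016 falls on a Thursday, which is a business day, so no adjustment is needed.
Final deadline: Apr 21, 2016.

Apr 21, 2016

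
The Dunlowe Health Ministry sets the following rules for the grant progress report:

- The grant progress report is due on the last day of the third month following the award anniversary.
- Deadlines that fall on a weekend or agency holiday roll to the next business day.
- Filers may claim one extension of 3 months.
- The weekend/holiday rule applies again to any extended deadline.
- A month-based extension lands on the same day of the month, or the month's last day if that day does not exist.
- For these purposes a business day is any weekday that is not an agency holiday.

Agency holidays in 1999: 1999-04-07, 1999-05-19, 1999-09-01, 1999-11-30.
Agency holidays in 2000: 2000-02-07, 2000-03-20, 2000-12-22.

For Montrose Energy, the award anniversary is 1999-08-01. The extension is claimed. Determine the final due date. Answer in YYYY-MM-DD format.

The third month after 1999-08-01 is November 1999, whose last day is 1999-11-30.
Because 1999-11-30 is a listed holiday, the deadline becomes 1999-12-01 (Wednesday).
Applying the 3 months extension: 3 months after 1999-12-01 is 2000-03-01.
Since 2000-03-01 is a Wednesday and not a holiday, the date is unchanged.
So the filing is due 2000-03-01.

2000-03-01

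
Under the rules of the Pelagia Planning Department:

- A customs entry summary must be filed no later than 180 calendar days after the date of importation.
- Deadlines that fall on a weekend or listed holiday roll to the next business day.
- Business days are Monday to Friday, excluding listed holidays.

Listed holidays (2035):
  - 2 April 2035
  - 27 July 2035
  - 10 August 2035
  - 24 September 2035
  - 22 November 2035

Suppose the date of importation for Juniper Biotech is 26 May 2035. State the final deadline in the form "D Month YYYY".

23 November 2035

180 calendar days after 26 May 2035 is 22 November 2035.
Because 22 November 2035 is a listed holiday, the deadline becomes 23 November 2035 (Friday).
Deadline: 23 November 2035.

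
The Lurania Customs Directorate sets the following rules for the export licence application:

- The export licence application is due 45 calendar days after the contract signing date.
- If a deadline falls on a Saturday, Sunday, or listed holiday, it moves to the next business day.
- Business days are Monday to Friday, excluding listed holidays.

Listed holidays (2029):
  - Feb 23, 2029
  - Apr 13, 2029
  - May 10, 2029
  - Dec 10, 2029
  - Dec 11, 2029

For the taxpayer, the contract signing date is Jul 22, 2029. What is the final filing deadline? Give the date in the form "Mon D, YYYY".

45 calendar days after Jul 22, 2029 is Sep 5, 2029.
Sep 5, 2029 is a Wednesday and not a listed holiday, so it stands.
So the filing is due Sep 5, 2029.

Sep 5, 2029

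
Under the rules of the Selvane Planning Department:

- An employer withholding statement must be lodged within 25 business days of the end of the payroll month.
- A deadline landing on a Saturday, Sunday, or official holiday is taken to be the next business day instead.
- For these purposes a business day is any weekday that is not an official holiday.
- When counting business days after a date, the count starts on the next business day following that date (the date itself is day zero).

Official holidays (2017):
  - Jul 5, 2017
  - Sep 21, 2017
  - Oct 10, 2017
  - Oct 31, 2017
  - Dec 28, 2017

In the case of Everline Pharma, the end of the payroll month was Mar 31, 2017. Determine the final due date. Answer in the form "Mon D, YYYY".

Counting 25 business days after Mar 31, 2017 (skipping weekends and listed holidays) reaches May 5, 2017.
May 5, 2017 falls on a Friday, which is a business day, so no adjustment is needed.
Deadline: May 5, 2017.

May 5, 2017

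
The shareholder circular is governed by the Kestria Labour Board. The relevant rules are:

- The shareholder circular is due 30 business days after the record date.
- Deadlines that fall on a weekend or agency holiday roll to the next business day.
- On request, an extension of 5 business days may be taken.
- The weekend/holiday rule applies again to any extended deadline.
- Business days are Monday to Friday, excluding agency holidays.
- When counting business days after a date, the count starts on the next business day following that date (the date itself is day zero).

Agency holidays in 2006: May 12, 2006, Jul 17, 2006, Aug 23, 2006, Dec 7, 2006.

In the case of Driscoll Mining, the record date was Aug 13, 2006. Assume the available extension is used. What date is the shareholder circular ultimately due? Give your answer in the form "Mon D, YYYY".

Oct 2, 2006

Starting the day after Aug 13, 2006 and counting 30 business days lands on Sep 25, 2006.
Sep 25, 2006 is a Monday and not a listed holiday, so it stands.
The 5-business-day extension runs from Sep 25, 2006 to Oct 2, 2006.
Oct 2, 2006 (Monday) is already a business day.
Deadline: Oct 2, 2006.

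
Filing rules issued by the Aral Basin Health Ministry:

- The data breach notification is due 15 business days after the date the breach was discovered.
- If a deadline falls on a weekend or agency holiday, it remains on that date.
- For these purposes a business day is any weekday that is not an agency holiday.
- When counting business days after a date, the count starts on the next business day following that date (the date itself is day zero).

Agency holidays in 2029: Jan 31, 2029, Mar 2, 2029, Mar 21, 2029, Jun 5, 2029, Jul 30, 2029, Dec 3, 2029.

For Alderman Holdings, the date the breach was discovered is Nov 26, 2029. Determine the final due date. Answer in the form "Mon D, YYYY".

15 business days after Nov 26, 2029, excluding weekends and holidays, is Dec 18, 2029.
Dec 18, 2029 falls on a Tuesday. The rules make no weekend/holiday allowance, so it remains Dec 18, 2029.
Deadline: Dec 18, 2029.

Dec 18, 2029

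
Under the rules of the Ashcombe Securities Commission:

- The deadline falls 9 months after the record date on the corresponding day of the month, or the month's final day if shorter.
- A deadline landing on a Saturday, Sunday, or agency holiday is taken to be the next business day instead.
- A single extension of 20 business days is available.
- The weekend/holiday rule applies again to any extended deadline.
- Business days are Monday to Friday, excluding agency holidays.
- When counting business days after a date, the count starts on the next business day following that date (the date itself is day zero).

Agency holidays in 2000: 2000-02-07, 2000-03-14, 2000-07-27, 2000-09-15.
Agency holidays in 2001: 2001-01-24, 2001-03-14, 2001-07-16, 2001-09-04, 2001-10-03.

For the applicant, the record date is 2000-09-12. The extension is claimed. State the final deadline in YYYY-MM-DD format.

9 months after 2000-09-12, on the same day of the month, is 2001-06-12.
2001-06-12 (Tuesday) is already a business day.
Applying the 20-business-day extension: 20 business days after 2001-06-12 is 2001-07-10.
2001-07-10 (Tuesday) is already a business day.
The final due date is 2001-07-10.

2001-07-10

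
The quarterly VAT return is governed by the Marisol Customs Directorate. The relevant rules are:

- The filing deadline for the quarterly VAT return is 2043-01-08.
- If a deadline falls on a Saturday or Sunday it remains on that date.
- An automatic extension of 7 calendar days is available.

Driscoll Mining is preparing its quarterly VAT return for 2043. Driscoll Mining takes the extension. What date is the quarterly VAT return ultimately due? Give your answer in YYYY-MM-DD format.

2043-01-15

The stated deadline is 2043-01-08.
No adjustment is made for weekends or holidays, so 2043-01-08 stands.
Add the 7 calendar-day extension to 2043-01-08: 2043-01-15.
2043-01-15 falls on a Thursday. The rules make no weekend/holiday allowance, so it remains 2043-01-15.
Deadline: 2043-01-15.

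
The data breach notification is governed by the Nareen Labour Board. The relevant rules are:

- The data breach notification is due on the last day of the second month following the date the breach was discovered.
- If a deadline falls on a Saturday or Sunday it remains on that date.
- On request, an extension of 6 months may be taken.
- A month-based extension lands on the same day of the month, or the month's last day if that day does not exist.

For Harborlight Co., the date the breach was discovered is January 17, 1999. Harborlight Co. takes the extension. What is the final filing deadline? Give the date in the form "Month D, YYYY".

September 30, 1999

The second month after January 17, 1999 is March 1999, whose last day is March 31, 1999.
March 31, 1999 is a Wednesday; no weekend or holiday adjustment applies.
The 6 months extension carries March 31, 1999 to September 30, 1999 (day 31 does not exist in September, so the month's last day is used).
September 30, 1999 falls on a Thursday. The rules make no weekend/holiday allowance, so it remains September 30, 1999.
The final due date is September 30, 1999.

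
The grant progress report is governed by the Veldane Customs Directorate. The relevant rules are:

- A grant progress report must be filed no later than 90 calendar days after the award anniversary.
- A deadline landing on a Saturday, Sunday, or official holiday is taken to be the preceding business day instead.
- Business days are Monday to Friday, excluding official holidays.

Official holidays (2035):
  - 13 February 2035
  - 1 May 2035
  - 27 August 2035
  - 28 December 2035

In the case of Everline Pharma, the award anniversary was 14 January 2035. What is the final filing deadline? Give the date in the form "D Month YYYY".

Trigger date 14 January 2035 + 90 calendar days = 14 April 2035.
14 April 2035 falls on a Saturday. Rolling to the preceding business day gives 13 April 2035, a Friday.
Final deadline: 13 April 2035.

13 April 2035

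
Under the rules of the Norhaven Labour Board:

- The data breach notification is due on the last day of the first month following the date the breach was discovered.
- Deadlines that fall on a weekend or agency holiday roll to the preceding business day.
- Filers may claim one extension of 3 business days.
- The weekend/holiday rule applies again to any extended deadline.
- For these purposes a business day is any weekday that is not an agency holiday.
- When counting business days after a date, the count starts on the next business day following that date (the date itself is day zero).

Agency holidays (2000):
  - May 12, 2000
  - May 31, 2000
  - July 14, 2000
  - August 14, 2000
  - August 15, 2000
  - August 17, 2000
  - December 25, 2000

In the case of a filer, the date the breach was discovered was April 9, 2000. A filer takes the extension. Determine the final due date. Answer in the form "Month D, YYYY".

1 month after April 9, 2000 falls in May 2000; the last day of that month is May 31, 2000.
Because May 31, 2000 is a listed holiday, the deadline becomes May 30, 2000 (Tuesday).
Counting 3 further business days from May 30, 2000 reaches June 5, 2000.
June 5, 2000 falls on a Monday, which is a business day, so no adjustment is needed.
Deadline: June 5, 2000.

June 5, 2000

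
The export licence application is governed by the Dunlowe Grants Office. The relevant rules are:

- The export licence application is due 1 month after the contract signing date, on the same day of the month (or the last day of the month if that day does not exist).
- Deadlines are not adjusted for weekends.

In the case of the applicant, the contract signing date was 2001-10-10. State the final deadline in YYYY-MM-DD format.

Moving 1 month forward from 2001-10-10 on the corresponding day gives 2001-11-10.
2001-11-10 falls on a Saturday. The rules make no weekend/holiday allowance, so it remains 2001-11-10.
The final due date is 2001-11-10.

2001-11-10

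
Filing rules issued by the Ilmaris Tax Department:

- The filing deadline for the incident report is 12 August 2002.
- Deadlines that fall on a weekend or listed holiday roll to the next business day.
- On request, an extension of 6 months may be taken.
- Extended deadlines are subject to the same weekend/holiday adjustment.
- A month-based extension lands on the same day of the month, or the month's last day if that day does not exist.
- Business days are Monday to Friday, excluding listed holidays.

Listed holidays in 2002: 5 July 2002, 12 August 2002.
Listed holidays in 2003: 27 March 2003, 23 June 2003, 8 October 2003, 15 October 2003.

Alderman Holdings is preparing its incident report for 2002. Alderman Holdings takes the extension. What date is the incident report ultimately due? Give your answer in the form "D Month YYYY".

Start from the fixed due date, 12 August 2002.
12 August 2002 is a listed holiday; the next business day is 13 August 2002 (Tuesday).
Add 6 months to 13 August 2002: 13 February 2003.
13 February 2003 falls on a Thursday, which is a business day, so no adjustment is needed.
So the filing is due 13 February 2003.

13 February 2003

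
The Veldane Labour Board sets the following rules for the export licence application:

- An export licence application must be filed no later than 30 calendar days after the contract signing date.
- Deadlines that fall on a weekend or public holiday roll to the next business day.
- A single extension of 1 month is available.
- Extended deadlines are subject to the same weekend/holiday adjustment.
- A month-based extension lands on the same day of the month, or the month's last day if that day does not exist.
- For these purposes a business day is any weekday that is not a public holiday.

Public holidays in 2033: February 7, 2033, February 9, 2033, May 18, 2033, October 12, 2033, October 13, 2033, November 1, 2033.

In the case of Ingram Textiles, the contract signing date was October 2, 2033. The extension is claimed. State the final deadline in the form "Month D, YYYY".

Trigger date October 2, 2033 + 30 calendar days = November 1, 2033.
November 1, 2033 is a listed holiday, so it moves to the next business day, November 2, 2033 (Wednesday).
The 1 month extension carries November 2, 2033 to December 2, 2033.
December 2, 2033 falls on a Friday, which is a business day, so no adjustment is needed.
So the filing is due December 2, 2033.

December 2, 2033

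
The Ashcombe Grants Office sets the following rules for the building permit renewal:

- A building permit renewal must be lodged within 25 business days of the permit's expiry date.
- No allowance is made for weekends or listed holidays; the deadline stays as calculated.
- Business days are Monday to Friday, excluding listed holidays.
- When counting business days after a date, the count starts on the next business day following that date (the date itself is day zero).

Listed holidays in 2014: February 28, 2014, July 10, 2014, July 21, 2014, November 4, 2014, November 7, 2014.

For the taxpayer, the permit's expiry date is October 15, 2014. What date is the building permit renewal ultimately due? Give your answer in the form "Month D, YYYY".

25 business days after October 15, 2014, excluding weekends and holidays, is November 21, 2014.
November 21, 2014 is a Friday; no weekend or holiday adjustment applies.
So the filing is due November 21, 2014.

November 21, 2014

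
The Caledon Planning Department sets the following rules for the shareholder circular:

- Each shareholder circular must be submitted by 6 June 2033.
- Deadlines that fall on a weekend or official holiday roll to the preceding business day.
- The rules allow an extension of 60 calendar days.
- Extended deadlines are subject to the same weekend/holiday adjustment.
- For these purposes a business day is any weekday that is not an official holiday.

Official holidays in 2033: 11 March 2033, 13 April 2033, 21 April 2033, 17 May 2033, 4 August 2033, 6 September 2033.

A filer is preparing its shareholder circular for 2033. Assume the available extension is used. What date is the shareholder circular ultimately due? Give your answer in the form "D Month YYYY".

5 August 2033

The stated deadline is 6 June 2033.
6 June 2033 (Monday) is already a business day.
Applying the 60-calendar-day extension: 6 June 2033 + 60 days = 5 August 2033.
5 August 2033 falls on a Friday, which is a business day, so no adjustment is needed.
So the filing is due 5 August 2033.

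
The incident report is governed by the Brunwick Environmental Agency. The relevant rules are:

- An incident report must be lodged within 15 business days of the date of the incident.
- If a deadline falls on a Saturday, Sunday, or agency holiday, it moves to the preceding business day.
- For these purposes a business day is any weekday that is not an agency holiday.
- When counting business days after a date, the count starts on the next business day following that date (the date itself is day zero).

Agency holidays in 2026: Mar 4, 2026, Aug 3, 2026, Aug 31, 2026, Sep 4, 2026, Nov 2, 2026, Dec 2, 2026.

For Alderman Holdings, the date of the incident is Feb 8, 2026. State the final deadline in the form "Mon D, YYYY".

Feb 27, 2026

Starting the day after Feb 8, 2026 and counting 15 business days lands on Feb 27, 2026.
Feb 27, 2026 falls on a Friday, which is a business day, so no adjustment is needed.
The final due date is Feb 27, 2026.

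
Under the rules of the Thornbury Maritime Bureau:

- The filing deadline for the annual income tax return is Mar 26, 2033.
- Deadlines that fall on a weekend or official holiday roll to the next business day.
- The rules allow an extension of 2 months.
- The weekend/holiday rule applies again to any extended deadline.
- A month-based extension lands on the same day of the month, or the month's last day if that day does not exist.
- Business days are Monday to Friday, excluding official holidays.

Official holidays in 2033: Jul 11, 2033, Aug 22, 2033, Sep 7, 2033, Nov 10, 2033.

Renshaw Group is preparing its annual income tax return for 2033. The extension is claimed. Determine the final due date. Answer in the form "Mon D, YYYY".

The stated deadline is Mar 26, 2033.
Mar 26, 2033 is a Saturday; the next business day is Mar 28, 2033 (Monday).
Add 2 months to Mar 28, 2033: May 28, 2033.
Because May 28, 2033 is a Saturday, the deadline becomes May 30, 2033 (Monday).
So the filing is due May 30, 2033.

May 30, 2033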